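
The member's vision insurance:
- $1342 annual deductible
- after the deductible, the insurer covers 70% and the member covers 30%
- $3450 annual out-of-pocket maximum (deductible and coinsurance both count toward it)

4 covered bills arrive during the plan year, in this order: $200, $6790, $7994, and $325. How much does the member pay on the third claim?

$413.60

Bill 1, $200: all of it applies to the deductible. Member owes $200 (running OOP $200).
Bill 2, $6790: deductible takes $1142, $5648 remains; coinsurance $5648 × 30% = $1694.40. Member pays $2836.40; OOP now $3036.40.
Bill 3, $7994: deductible already satisfied, so member's share is 30% × $7994 = $2398.20. That would push OOP to $5434.60, over the $3450 cap, so member pays $3450 − $3036.40 = $413.60.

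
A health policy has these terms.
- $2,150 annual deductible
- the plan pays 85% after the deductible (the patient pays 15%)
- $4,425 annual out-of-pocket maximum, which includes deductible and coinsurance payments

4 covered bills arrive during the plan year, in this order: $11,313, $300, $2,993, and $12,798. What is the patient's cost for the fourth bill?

Claim 1 — $11,313: $2,150 to deductible, leaving $9,163; 15% of $9,163 = $1,374.45. Patient pays $3,524.45; OOP now $3,524.45.
Claim 2 — $300: deductible already satisfied, so patient's share is 15% × $300 = $45. Patient pays $45; OOP now $3,569.45.
Claim 3 — $2,993: 15% coinsurance on $2,993 = $448.95. Patient owes $448.95 (running OOP $4,018.40).
Claim 4 — $12,798: 15% coinsurance on $12,798 = $1,919.70. That would push OOP to $5,938.10, over the $4,425 cap, so patient pays $4,425 − $4,018.40 = $406.60.

$406.60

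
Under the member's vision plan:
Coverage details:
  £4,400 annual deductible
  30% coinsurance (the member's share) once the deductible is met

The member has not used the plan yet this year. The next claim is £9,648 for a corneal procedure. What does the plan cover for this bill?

£3,673.60

Deductible not yet touched, so the first £4,400 of the bill goes to the deductible.
The remaining £5,248 (= £9,648 − £4,400) moves to coinsurance.
Coinsurance: £5,248 × 30% = £1,574.40.
So the member owes £4,400 + £1,574.40 = £5,974.40.
The insurer covers the remainder: £9,648 − £5,974.40 = £3,673.60.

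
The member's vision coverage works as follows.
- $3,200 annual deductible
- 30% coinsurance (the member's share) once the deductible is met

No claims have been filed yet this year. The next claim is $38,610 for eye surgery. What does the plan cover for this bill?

Deductible not yet touched, so the first $3,200 of the bill goes to the deductible.
After the $3,200 deductible portion, $38,610 − $3,200 = $35,410 is subject to coinsurance.
30% of $35,410 = $10,623 falls to the member.
That puts the member's cost at $3,200 + $10,623 = $13,823.
The plan picks up $38,610 − $13,823 = $24,787.

$24,787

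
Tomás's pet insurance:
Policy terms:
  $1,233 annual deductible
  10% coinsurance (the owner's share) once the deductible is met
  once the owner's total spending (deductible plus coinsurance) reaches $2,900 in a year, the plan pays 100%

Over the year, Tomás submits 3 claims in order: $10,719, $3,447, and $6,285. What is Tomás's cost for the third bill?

$373.70

Claim 1 ($10,719): $1,233 finishes the deductible; $9,486 goes to coinsurance; owner's 10% is $948.60. Owner pays $2,181.60; OOP now $2,181.60.
Claim 2 ($3,447): deductible met; 10% of $3,447 = $344.70. Cost to owner: $344.70. OOP to date $2,526.30.
Claim 3 ($6,285): deductible already satisfied, so owner's share is 10% × $6,285 = $628.50. Adding that to $2,526.30 gives $3,154.80, past the $2,900 cap; owner pays only $2,900 − $2,526.30 = $373.70.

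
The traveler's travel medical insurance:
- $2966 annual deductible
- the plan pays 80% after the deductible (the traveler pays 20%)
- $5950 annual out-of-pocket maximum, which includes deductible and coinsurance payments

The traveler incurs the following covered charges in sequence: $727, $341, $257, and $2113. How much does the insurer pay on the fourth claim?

$377.60

Claim 1 — $727: all of it applies to the deductible. Traveler owes $727 (running OOP $727). Insurer: $727 − $727 = $0.
Claim 2 — $341: fully absorbed by the deductible. Traveler owes $341 (running OOP $1068). Plan pays $341 − $341 = $0.
Claim 3 — $257: entire amount goes to the deductible. Traveler pays $257; OOP now $1325. Plan pays $257 − $257 = $0.
Claim 4 — $2113: deductible takes $1641, $472 remains; traveler's 20% is $94.40. Traveler owes $1735.40 (running OOP $3060.40). Plan pays $2113 − $1735.40 = $377.60.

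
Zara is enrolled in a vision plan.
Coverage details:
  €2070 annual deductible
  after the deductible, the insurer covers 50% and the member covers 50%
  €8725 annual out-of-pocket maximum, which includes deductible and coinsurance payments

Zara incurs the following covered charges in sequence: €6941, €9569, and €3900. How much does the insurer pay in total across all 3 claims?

€11685

Claim 1 — €6941: deductible takes €2070, €4871 remains; coinsurance €4871 × 50% = €2435.50. Member pays €4505.50; OOP now €4505.50. Plan pays €6941 − €4505.50 = €2435.50.
Claim 2 — €9569: deductible met; 50% of €9569 = €4784.50. That would push OOP to €9290, over the €8725 cap, so member pays €8725 − €4505.50 = €4219.50. Plan pays €9569 − €4219.50 = €5349.50.
Claim 3 — €3900: 50% coinsurance on €3900 = €1950. That would push OOP to €10675, over the €8725 cap, so member pays €8725 − €8725 = €0. Insurer: €3900 − €0 = €3900.
Insurer total: €2435.50 + €5349.50 + €3900 = €11685.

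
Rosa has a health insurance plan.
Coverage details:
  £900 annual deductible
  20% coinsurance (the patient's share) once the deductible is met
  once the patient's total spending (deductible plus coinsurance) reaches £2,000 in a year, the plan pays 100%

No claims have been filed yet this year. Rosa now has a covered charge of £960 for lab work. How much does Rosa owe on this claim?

Deductible not yet touched, so the first £900 of the bill goes to the deductible.
The remaining £60 (= £960 − £900) moves to coinsurance.
Coinsurance: £60 × 20% = £12.
Patient responsibility before any cap: £900 + £12 = £912.
Cumulative spending £0 + £912 = £912 stays under the £2,000 maximum.

£912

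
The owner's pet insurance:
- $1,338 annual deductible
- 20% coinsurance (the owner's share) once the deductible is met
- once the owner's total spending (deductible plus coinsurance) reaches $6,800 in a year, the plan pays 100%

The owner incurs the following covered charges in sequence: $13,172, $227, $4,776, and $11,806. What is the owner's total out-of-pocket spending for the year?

$6,800

#1 ($13,172): deductible takes $1,338, $11,834 remains; coinsurance $11,834 × 20% = $2,366.80. Cost to owner: $3,704.80. OOP to date $3,704.80.
#2 ($227): deductible met; 20% of $227 = $45.40. Owner owes $45.40 (running OOP $3,750.20).
#3 ($4,776): deductible already satisfied, so owner's share is 20% × $4,776 = $955.20. Cost to owner: $955.20. OOP to date $4,705.40.
#4 ($11,806): 20% coinsurance on $11,806 = $2,361.20. OOP would hit $7,066.60 > $6,800, so the cap limits the owner to $6,800 − $4,705.40 = $2,094.60.
Total paid by the owner: $3,704.80 + $45.40 + $955.20 + $2,094.60 = $6,800.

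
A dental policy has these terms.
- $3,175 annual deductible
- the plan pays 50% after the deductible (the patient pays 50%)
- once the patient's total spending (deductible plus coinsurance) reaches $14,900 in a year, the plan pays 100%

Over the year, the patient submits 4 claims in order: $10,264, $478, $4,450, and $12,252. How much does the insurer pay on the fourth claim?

Claim 1 ($10,264): deductible takes $3,175, $7,089 remains; patient's 50% is $3,544.50. Cost to patient: $6,719.50. OOP to date $6,719.50. Insurer: $10,264 − $6,719.50 = $3,544.50.
Claim 2 ($478): deductible met; 50% of $478 = $239. Cost to patient: $239. OOP to date $6,958.50. Plan pays $478 − $239 = $239.
Claim 3 ($4,450): deductible already satisfied, so patient's share is 50% × $4,450 = $2,225. Cost to patient: $2,225. OOP to date $9,183.50. Insurer: $4,450 − $2,225 = $2,225.
Claim 4 ($12,252): 50% coinsurance on $12,252 = $6,126. Adding that to $9,183.50 gives $15,309.50, past the $14,900 cap; patient pays only $14,900 − $9,183.50 = $5,716.50. Insurer: $12,252 − $5,716.50 = $6,535.50.

$6,535.50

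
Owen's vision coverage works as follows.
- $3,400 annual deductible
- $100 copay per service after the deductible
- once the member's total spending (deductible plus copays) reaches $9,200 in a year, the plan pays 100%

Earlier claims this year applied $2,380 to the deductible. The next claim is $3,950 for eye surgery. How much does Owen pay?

$1,120

$2,380 of the $3,400 deductible is already met, leaving $1,020.
That leaves $3,950 − $1,020 = $2,930 for the copay.
Copay on this service: $100.
So the member owes $1,020 + $100 = $1,120 before any cap.
Cumulative spending $2,380 + $1,120 = $3,500 stays under the $9,200 maximum.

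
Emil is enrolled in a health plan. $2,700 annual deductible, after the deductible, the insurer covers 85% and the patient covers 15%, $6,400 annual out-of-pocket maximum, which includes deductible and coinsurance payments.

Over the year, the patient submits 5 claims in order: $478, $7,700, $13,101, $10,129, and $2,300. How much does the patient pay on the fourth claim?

$913.15

#1 ($478): fully absorbed by the deductible. Cost to patient: $478. OOP to date $478.
#2 ($7,700): deductible takes $2,222, $5,478 remains; patient's 15% is $821.70. Patient pays $3,043.70; OOP now $3,521.70.
#3 ($13,101): 15% coinsurance on $13,101 = $1,965.15. Patient owes $1,965.15 (running OOP $5,486.85).
#4 ($10,129): deductible already satisfied, so patient's share is 15% × $10,129 = $1,519.35. That would push OOP to $7,006.20, over the $6,400 cap, so patient pays $6,400 − $5,486.85 = $913.15.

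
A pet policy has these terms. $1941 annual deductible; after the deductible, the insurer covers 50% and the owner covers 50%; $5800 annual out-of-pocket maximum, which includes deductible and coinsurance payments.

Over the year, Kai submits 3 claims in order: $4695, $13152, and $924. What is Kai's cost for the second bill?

Claim 1 — $4695: $1941 finishes the deductible; $2754 goes to coinsurance; 50% of $2754 = $1377. Owner pays $3318; OOP now $3318.
Claim 2 — $13152: deductible met; 50% of $13152 = $6576. Adding that to $3318 gives $9894, past the $5800 cap; owner pays only $5800 − $3318 = $2482.

$2482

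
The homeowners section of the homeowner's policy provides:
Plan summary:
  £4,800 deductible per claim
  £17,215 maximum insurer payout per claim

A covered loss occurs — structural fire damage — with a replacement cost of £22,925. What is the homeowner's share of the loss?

After the deductible, £22,925 − £4,800 = £18,125 remains.
The £17,215 per-incident cap binds; insurer pays £17,215.
Out of pocket: £22,925 − £17,215 = £5,710.

£5,710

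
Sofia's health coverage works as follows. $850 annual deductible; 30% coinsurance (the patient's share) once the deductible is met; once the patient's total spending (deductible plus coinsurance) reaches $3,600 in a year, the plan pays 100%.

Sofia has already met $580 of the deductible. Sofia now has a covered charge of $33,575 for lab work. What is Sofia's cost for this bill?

Deductible still to meet: $850 − $580 = $270.
That leaves $33,575 − $270 = $33,305 for coinsurance.
Patient's 30% share of $33,305 is $9,991.50.
That puts the patient's cost at $270 + $9,991.50 = $10,261.50 before any cap.
That would bring total out-of-pocket to $10,841.50, past the $3,600 cap. The patient is capped at $3,600 − $580 = $3,020 on this claim.

$3,020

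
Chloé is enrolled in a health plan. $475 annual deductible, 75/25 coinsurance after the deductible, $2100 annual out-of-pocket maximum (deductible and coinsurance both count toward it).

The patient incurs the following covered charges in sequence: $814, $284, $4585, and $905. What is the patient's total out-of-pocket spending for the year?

$2003.25

Claim 1 ($814): deductible takes $475, $339 remains; 25% of $339 = $84.75. Cost to patient: $559.75. OOP to date $559.75.
Claim 2 ($284): 25% coinsurance on $284 = $71. Patient pays $71; OOP now $630.75.
Claim 3 ($4585): deductible met; 25% of $4585 = $1146.25. Patient owes $1146.25 (running OOP $1777).
Claim 4 ($905): 25% coinsurance on $905 = $226.25. Patient pays $226.25; OOP now $2003.25.
Summing the patient's payments: $559.75 + $71 + $1146.25 + $226.25 = $2003.25.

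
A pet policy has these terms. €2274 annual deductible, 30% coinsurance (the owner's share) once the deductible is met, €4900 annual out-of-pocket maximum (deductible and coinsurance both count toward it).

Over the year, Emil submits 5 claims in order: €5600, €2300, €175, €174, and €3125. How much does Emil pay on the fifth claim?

#1 (€5600): deductible takes €2274, €3326 remains; owner's 30% is €997.80. Cost to owner: €3271.80. OOP to date €3271.80.
#2 (€2300): deductible met; 30% of €2300 = €690. Cost to owner: €690. OOP to date €3961.80.
#3 (€175): deductible already satisfied, so owner's share is 30% × €175 = €52.50. Owner owes €52.50 (running OOP €4014.30).
#4 (€174): 30% coinsurance on €174 = €52.20. Cost to owner: €52.20. OOP to date €4066.50.
#5 (€3125): deductible met; 30% of €3125 = €937.50. Adding that to €4066.50 gives €5004, past the €4900 cap; owner pays only €4900 − €4066.50 = €833.50.

€833.50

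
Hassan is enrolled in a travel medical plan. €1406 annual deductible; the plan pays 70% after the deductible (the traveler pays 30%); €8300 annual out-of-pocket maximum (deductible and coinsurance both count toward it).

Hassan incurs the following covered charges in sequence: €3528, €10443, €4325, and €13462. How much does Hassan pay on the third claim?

Bill 1, €3528: €1406 to deductible, leaving €2122; coinsurance €2122 × 30% = €636.60. Traveler owes €2042.60 (running OOP €2042.60).
Bill 2, €10443: 30% coinsurance on €10443 = €3132.90. Traveler pays €3132.90; OOP now €5175.50.
Bill 3, €4325: 30% coinsurance on €4325 = €1297.50. Traveler pays €1297.50; OOP now €6473.

€1297.50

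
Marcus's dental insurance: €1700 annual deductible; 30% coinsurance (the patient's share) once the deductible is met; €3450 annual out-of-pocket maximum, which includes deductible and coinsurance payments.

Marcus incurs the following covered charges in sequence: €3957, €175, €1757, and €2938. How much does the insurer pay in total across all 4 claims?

€5377

Claim 1 — €3957: €1700 finishes the deductible; €2257 goes to coinsurance; patient's 30% is €677.10. Cost to patient: €2377.10. OOP to date €2377.10. Plan pays €3957 − €2377.10 = €1579.90.
Claim 2 — €175: 30% coinsurance on €175 = €52.50. Patient owes €52.50 (running OOP €2429.60). Plan pays €175 − €52.50 = €122.50.
Claim 3 — €1757: deductible met; 30% of €1757 = €527.10. Patient pays €527.10; OOP now €2956.70. Plan pays €1757 − €527.10 = €1229.90.
Claim 4 — €2938: deductible met; 30% of €2938 = €881.40. That would push OOP to €3838.10, over the €3450 cap, so patient pays €3450 − €2956.70 = €493.30. Insurer: €2938 − €493.30 = €2444.70.
Insurer total = bills − patient's total = €8827 − €3450 = €5377.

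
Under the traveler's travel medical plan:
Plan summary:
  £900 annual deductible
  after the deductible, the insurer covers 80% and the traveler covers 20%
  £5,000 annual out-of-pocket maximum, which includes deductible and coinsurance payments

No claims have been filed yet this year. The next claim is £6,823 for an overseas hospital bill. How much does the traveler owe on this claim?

£2,084.60

Nothing has been paid toward the £900 deductible, so the first £900 of this charge is applied there.
After the £900 deductible portion, £6,823 − £900 = £5,923 is subject to coinsurance.
Coinsurance: £5,923 × 20% = £1,184.60.
Traveler responsibility before any cap: £900 + £1,184.60 = £2,084.60.
Total out-of-pocket so far would be £0 + £2,084.60 = £2,084.60, below the £5,000 cap — no reduction.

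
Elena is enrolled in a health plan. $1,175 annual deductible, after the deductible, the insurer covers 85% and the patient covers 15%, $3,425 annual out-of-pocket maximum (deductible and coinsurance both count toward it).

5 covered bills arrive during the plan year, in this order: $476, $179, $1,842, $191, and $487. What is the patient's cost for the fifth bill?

$73.05

Claim 1 — $476: all of it applies to the deductible. Cost to patient: $476. OOP to date $476.
Claim 2 — $179: fully absorbed by the deductible. Patient pays $179; OOP now $655.
Claim 3 — $1,842: deductible takes $520, $1,322 remains; patient's 15% is $198.30. Cost to patient: $718.30. OOP to date $1,373.30.
Claim 4 — $191: deductible met; 15% of $191 = $28.65. Cost to patient: $28.65. OOP to date $1,401.95.
Claim 5 — $487: deductible already satisfied, so patient's share is 15% × $487 = $73.05. Patient pays $73.05; OOP now $1,475.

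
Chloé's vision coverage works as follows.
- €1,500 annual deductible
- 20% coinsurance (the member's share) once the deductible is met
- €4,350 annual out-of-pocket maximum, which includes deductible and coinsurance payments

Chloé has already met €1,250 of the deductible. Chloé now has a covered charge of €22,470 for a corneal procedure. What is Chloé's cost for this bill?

€3,100

€1,250 of the €1,500 deductible is already met, leaving €250.
The remaining €22,220 (= €22,470 − €250) moves to coinsurance.
20% of €22,220 = €4,444 falls to the member.
Member responsibility before any cap: €250 + €4,444 = €4,694.
Year-to-date out-of-pocket would reach €1,250 + €4,694 = €5,944, above the €4,350 maximum, so the member pays only €4,350 − €1,250 = €3,100.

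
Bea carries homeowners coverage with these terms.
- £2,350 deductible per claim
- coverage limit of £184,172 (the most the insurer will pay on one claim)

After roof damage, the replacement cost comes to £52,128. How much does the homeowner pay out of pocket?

Less the £2,350 deductible: £52,128 − £2,350 = £49,778.
That's under the £184,172 cap, so the insurer reimburses the full £49,778.
Homeowner's share is the uncovered remainder: £52,128 − £49,778 = £2,350.

£2,350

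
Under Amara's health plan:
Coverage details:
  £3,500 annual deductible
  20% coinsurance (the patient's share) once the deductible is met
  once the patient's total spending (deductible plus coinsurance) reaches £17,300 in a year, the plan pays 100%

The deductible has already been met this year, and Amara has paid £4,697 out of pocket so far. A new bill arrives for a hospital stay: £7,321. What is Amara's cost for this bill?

£1,464.20

With the deductible met, the entire £7,321 is subject to coinsurance.
Coinsurance: £7,321 × 20% = £1,464.20.
Cumulative spending £4,697 + £1,464.20 = £6,161.20 stays under the £17,300 maximum.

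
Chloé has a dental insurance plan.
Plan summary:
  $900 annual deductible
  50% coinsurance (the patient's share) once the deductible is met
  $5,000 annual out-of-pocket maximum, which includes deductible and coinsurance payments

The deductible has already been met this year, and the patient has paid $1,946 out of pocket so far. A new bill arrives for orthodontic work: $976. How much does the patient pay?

The deductible is already satisfied, so the full bill goes to coinsurance.
Patient's 50% share of $976 is $488.
Year-to-date out-of-pocket becomes $1,946 + $488 = $2,434, still under the $5,000 maximum, so no cap applies.

$488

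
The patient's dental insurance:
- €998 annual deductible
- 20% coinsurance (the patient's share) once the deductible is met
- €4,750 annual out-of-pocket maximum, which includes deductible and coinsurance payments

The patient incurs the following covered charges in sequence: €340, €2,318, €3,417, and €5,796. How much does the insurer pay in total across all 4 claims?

€8,698.40

Claim 1 (€340): entire amount goes to the deductible. Patient owes €340 (running OOP €340). Plan pays €340 − €340 = €0.
Claim 2 (€2,318): deductible takes €658, €1,660 remains; 20% of €1,660 = €332. Patient owes €990 (running OOP €1,330). Insurer: €2,318 − €990 = €1,328.
Claim 3 (€3,417): 20% coinsurance on €3,417 = €683.40. Patient owes €683.40 (running OOP €2,013.40). Insurer: €3,417 − €683.40 = €2,733.60.
Claim 4 (€5,796): deductible met; 20% of €5,796 = €1,159.20. Cost to patient: €1,159.20. OOP to date €3,172.60. Plan pays €5,796 − €1,159.20 = €4,636.80.
Insurer total = bills − patient's total = €11,871 − €3,172.60 = €8,698.40.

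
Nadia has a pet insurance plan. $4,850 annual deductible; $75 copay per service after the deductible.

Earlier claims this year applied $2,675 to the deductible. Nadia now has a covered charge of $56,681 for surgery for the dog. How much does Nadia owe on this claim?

$2,250

$2,675 of the $4,850 deductible is already met, leaving $2,175.
The remaining $54,506 (= $56,681 − $2,175) moves to the copay.
Copay on this service: $75.
So the owner owes $2,175 + $75 = $2,250.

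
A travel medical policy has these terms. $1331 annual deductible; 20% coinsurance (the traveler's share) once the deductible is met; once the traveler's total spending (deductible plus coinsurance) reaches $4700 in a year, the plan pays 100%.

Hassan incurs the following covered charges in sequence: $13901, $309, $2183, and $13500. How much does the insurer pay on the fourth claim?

Bill 1, $13901: $1331 to deductible, leaving $12570; 20% of $12570 = $2514. Traveler owes $3845 (running OOP $3845). Insurer: $13901 − $3845 = $10056.
Bill 2, $309: 20% coinsurance on $309 = $61.80. Traveler pays $61.80; OOP now $3906.80. Insurer: $309 − $61.80 = $247.20.
Bill 3, $2183: 20% coinsurance on $2183 = $436.60. Traveler owes $436.60 (running OOP $4343.40). Insurer: $2183 − $436.60 = $1746.40.
Bill 4, $13500: 20% coinsurance on $13500 = $2700. That would push OOP to $7043.40, over the $4700 cap, so traveler pays $4700 − $4343.40 = $356.60. Insurer: $13500 − $356.60 = $13143.40.

$13143.40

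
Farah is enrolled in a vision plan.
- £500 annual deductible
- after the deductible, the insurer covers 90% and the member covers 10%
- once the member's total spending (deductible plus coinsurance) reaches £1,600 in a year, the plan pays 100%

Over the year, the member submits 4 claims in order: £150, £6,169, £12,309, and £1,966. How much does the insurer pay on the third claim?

Claim 1 (£150): all of it applies to the deductible. Member pays £150; OOP now £150. Plan pays £150 − £150 = £0.
Claim 2 (£6,169): £350 to deductible, leaving £5,819; coinsurance £5,819 × 10% = £581.90. Member owes £931.90 (running OOP £1,081.90). Insurer: £6,169 − £931.90 = £5,237.10.
Claim 3 (£12,309): 10% coinsurance on £12,309 = £1,230.90. OOP would hit £2,312.80 > £1,600, so the cap limits the member to £1,600 − £1,081.90 = £518.10. Plan pays £12,309 − £518.10 = £11,790.90.

£11,790.90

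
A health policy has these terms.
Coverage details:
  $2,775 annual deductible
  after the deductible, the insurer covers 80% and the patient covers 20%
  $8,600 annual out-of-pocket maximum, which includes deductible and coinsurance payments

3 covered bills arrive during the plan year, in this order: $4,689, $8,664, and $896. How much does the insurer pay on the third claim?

Claim 1 — $4,689: $2,775 to deductible, leaving $1,914; patient's 20% is $382.80. Cost to patient: $3,157.80. OOP to date $3,157.80. Insurer: $4,689 − $3,157.80 = $1,531.20.
Claim 2 — $8,664: 20% coinsurance on $8,664 = $1,732.80. Patient pays $1,732.80; OOP now $4,890.60. Insurer: $8,664 − $1,732.80 = $6,931.20.
Claim 3 — $896: deductible met; 20% of $896 = $179.20. Patient pays $179.20; OOP now $5,069.80. Insurer: $896 − $179.20 = $716.80.

$716.80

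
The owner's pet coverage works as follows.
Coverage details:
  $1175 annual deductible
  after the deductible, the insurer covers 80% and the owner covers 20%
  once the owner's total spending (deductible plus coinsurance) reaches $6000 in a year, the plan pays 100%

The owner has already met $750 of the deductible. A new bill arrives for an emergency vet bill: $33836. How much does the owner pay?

Remaining deductible: $1175 − $750 = $425.
After the $425 deductible portion, $33836 − $425 = $33411 is subject to coinsurance.
Owner's 20% share of $33411 is $6682.20.
That puts the owner's cost at $425 + $6682.20 = $7107.20 before any cap.
Adding $7107.20 to the $750 already spent would give $7857.20, which exceeds the $6000 cap; the owner pays just $6000 − $750 = $5250.

$5250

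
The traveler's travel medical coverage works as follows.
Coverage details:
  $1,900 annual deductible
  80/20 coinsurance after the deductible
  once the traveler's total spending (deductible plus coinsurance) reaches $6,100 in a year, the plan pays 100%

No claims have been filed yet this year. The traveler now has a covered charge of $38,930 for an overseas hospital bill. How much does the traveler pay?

$6,100

The full $1,900 deductible is still open; $1,900 of this bill applies to it.
The remaining $37,030 (= $38,930 − $1,900) moves to coinsurance.
20% of $37,030 = $7,406 falls to the traveler.
Traveler responsibility before any cap: $1,900 + $7,406 = $9,306.
Year-to-date out-of-pocket would reach $0 + $9,306 = $9,306, above the $6,100 maximum, so the traveler pays only $6,100 − $0 = $6,100.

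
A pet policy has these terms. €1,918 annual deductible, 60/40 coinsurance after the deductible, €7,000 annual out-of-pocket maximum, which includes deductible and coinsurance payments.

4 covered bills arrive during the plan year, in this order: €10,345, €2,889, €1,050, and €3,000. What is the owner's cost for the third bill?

Bill 1, €10,345: deductible takes €1,918, €8,427 remains; coinsurance €8,427 × 40% = €3,370.80. Owner pays €5,288.80; OOP now €5,288.80.
Bill 2, €2,889: 40% coinsurance on €2,889 = €1,155.60. Cost to owner: €1,155.60. OOP to date €6,444.40.
Bill 3, €1,050: deductible already satisfied, so owner's share is 40% × €1,050 = €420. Owner owes €420 (running OOP €6,864.40).

€420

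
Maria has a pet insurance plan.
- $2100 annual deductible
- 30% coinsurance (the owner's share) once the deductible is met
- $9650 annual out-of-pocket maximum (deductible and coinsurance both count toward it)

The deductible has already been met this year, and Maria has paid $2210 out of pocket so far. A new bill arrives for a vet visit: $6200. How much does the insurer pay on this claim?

$4340

The deductible is already satisfied, so the full bill goes to coinsurance.
Coinsurance: $6200 × 30% = $1860.
Total out-of-pocket so far would be $2210 + $1860 = $4070, below the $9650 cap — no reduction.
The insurer covers the remainder: $6200 − $1860 = $4340.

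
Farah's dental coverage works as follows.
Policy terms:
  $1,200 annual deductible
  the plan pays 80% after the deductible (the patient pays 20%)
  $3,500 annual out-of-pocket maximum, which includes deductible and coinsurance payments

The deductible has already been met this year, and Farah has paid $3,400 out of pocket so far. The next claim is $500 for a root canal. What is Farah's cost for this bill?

The deductible is already satisfied, so the full bill goes to coinsurance.
20% of $500 = $100 falls to the patient.
Year-to-date out-of-pocket becomes $3,400 + $100 = $3,500, still under the $3,500 maximum, so no cap applies.

$100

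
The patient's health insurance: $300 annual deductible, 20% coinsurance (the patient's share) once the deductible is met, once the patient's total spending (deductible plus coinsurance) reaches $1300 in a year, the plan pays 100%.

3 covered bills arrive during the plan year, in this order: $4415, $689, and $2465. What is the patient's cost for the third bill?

$39.20

Claim 1 ($4415): $300 to deductible, leaving $4115; 20% of $4115 = $823. Cost to patient: $1123. OOP to date $1123.
Claim 2 ($689): 20% coinsurance on $689 = $137.80. Patient pays $137.80; OOP now $1260.80.
Claim 3 ($2465): deductible already satisfied, so patient's share is 20% × $2465 = $493. That would push OOP to $1753.80, over the $1300 cap, so patient pays $1300 − $1260.80 = $39.20.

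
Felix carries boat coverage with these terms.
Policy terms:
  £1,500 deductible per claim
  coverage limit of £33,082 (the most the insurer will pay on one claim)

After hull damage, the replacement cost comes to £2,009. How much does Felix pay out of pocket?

Subtract the deductible: £2,009 − £1,500 = £509.
£509 is within the £33,082 limit, so the insurer pays £509.
Out of pocket: £2,009 − £509 = £1,500.

£1,500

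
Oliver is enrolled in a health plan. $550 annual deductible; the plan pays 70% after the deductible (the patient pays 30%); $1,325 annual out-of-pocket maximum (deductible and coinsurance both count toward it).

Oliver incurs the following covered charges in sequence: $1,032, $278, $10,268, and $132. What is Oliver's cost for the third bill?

Claim 1 ($1,032): $550 to deductible, leaving $482; 30% of $482 = $144.60. Cost to patient: $694.60. OOP to date $694.60.
Claim 2 ($278): 30% coinsurance on $278 = $83.40. Patient pays $83.40; OOP now $778.
Claim 3 ($10,268): 30% coinsurance on $10,268 = $3,080.40. That would push OOP to $3,858.40, over the $1,325 cap, so patient pays $1,325 − $778 = $547.

$547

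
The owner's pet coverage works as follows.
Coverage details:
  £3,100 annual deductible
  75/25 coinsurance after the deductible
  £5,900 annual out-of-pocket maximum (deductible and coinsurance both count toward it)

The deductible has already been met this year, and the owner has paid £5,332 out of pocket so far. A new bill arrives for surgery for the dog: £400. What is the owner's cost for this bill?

The deductible is already satisfied, so the full bill goes to coinsurance.
25% of £400 = £100 falls to the owner.
Total out-of-pocket so far would be £5,332 + £100 = £5,432, below the £5,900 cap — no reduction.

£100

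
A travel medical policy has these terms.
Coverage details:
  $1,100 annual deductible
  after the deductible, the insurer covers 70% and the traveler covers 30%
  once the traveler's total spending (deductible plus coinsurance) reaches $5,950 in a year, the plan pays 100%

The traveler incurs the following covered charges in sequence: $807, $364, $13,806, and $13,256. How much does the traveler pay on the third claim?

$4,141.80

#1 ($807): fully absorbed by the deductible. Traveler owes $807 (running OOP $807).
#2 ($364): $293 finishes the deductible; $71 goes to coinsurance; 30% of $71 = $21.30. Traveler owes $314.30 (running OOP $1,121.30).
#3 ($13,806): 30% coinsurance on $13,806 = $4,141.80. Traveler owes $4,141.80 (running OOP $5,263.10).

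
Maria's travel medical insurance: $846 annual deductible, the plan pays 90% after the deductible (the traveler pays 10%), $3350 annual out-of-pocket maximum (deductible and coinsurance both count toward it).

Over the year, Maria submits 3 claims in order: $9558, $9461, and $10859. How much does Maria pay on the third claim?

$686.70

#1 ($9558): $846 to deductible, leaving $8712; coinsurance $8712 × 10% = $871.20. Traveler owes $1717.20 (running OOP $1717.20).
#2 ($9461): 10% coinsurance on $9461 = $946.10. Traveler owes $946.10 (running OOP $2663.30).
#3 ($10859): deductible already satisfied, so traveler's share is 10% × $10859 = $1085.90. OOP would hit $3749.20 > $3350, so the cap limits the traveler to $3350 − $2663.30 = $686.70.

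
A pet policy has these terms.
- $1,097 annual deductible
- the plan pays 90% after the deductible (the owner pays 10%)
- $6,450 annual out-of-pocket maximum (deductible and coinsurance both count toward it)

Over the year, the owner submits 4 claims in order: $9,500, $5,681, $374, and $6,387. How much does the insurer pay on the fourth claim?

$5,748.30

Claim 1 ($9,500): $1,097 to deductible, leaving $8,403; owner's 10% is $840.30. Owner pays $1,937.30; OOP now $1,937.30. Insurer: $9,500 − $1,937.30 = $7,562.70.
Claim 2 ($5,681): deductible met; 10% of $5,681 = $568.10. Owner owes $568.10 (running OOP $2,505.40). Insurer: $5,681 − $568.10 = $5,112.90.
Claim 3 ($374): 10% coinsurance on $374 = $37.40. Owner pays $37.40; OOP now $2,542.80. Plan pays $374 − $37.40 = $336.60.
Claim 4 ($6,387): deductible already satisfied, so owner's share is 10% × $6,387 = $638.70. Owner owes $638.70 (running OOP $3,181.50). Insurer: $6,387 − $638.70 = $5,748.30.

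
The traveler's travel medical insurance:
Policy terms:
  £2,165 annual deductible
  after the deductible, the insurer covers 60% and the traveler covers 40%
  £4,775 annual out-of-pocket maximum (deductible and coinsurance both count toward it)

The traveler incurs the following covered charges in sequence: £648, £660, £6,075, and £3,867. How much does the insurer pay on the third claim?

Claim 1 — £648: fully absorbed by the deductible. Traveler owes £648 (running OOP £648). Insurer: £648 − £648 = £0.
Claim 2 — £660: all of it applies to the deductible. Cost to traveler: £660. OOP to date £1,308. Insurer: £660 − £660 = £0.
Claim 3 — £6,075: deductible takes £857, £5,218 remains; coinsurance £5,218 × 40% = £2,087.20. Traveler pays £2,944.20; OOP now £4,252.20. Insurer: £6,075 − £2,944.20 = £3,130.80.

£3,130.80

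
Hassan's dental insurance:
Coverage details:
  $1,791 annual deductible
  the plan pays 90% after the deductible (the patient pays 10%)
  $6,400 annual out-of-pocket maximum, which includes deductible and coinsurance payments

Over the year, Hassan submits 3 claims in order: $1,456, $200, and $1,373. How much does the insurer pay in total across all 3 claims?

Claim 1 — $1,456: all of it applies to the deductible. Patient pays $1,456; OOP now $1,456. Plan pays $1,456 − $1,456 = $0.
Claim 2 — $200: all of it applies to the deductible. Patient pays $200; OOP now $1,656. Plan pays $200 − $200 = $0.
Claim 3 — $1,373: deductible takes $135, $1,238 remains; patient's 10% is $123.80. Patient pays $258.80; OOP now $1,914.80. Plan pays $1,373 − $258.80 = $1,114.20.
Insurer total: $0 + $0 + $1,114.20 = $1,114.20.

$1,114.20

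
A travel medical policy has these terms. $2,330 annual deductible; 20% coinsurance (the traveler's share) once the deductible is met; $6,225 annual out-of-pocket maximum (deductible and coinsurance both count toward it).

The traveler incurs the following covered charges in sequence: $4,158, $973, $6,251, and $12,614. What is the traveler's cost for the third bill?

Bill 1, $4,158: $2,330 finishes the deductible; $1,828 goes to coinsurance; 20% of $1,828 = $365.60. Traveler pays $2,695.60; OOP now $2,695.60.
Bill 2, $973: 20% coinsurance on $973 = $194.60. Traveler owes $194.60 (running OOP $2,890.20).
Bill 3, $6,251: deductible already satisfied, so traveler's share is 20% × $6,251 = $1,250.20. Traveler pays $1,250.20; OOP now $4,140.40.

$1,250.20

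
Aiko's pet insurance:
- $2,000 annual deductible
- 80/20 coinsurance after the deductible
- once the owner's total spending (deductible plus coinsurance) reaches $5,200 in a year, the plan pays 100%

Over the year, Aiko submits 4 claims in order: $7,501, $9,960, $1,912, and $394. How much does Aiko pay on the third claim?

Bill 1, $7,501: deductible takes $2,000, $5,501 remains; 20% of $5,501 = $1,100.20. Owner pays $3,100.20; OOP now $3,100.20.
Bill 2, $9,960: deductible met; 20% of $9,960 = $1,992. Owner pays $1,992; OOP now $5,092.20.
Bill 3, $1,912: deductible met; 20% of $1,912 = $382.40. Adding that to $5,092.20 gives $5,474.60, past the $5,200 cap; owner pays only $5,200 − $5,092.20 = $107.80.

$107.80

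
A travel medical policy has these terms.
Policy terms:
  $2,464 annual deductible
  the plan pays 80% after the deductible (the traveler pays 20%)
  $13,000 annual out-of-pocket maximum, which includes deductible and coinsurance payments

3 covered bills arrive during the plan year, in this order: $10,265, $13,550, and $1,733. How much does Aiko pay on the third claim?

Bill 1, $10,265: deductible takes $2,464, $7,801 remains; traveler's 20% is $1,560.20. Traveler owes $4,024.20 (running OOP $4,024.20).
Bill 2, $13,550: deductible met; 20% of $13,550 = $2,710. Traveler owes $2,710 (running OOP $6,734.20).
Bill 3, $1,733: deductible already satisfied, so traveler's share is 20% × $1,733 = $346.60. Cost to traveler: $346.60. OOP to date $7,080.80.

$346.60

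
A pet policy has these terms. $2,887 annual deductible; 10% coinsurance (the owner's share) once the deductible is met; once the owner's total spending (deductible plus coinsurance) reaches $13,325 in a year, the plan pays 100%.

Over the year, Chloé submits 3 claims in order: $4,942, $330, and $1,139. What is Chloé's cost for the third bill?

Claim 1 — $4,942: deductible takes $2,887, $2,055 remains; coinsurance $2,055 × 10% = $205.50. Owner pays $3,092.50; OOP now $3,092.50.
Claim 2 — $330: deductible already satisfied, so owner's share is 10% × $330 = $33. Cost to owner: $33. OOP to date $3,125.50.
Claim 3 — $1,139: deductible already satisfied, so owner's share is 10% × $1,139 = $113.90. Cost to owner: $113.90. OOP to date $3,239.40.

$113.90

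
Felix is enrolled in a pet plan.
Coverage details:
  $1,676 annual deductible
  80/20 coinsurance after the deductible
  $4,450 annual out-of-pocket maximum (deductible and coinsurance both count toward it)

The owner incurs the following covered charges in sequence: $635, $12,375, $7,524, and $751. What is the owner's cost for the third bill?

$507.20

Claim 1 ($635): all of it applies to the deductible. Owner owes $635 (running OOP $635).
Claim 2 ($12,375): $1,041 to deductible, leaving $11,334; 20% of $11,334 = $2,266.80. Cost to owner: $3,307.80. OOP to date $3,942.80.
Claim 3 ($7,524): 20% coinsurance on $7,524 = $1,504.80. OOP would hit $5,447.60 > $4,450, so the cap limits the owner to $4,450 − $3,942.80 = $507.20.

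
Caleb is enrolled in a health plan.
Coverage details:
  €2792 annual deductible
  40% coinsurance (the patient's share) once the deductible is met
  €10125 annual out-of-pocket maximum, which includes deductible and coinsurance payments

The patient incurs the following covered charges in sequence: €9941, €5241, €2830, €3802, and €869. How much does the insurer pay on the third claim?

€1698

Claim 1 — €9941: €2792 to deductible, leaving €7149; 40% of €7149 = €2859.60. Patient owes €5651.60 (running OOP €5651.60). Plan pays €9941 − €5651.60 = €4289.40.
Claim 2 — €5241: 40% coinsurance on €5241 = €2096.40. Patient owes €2096.40 (running OOP €7748). Plan pays €5241 − €2096.40 = €3144.60.
Claim 3 — €2830: 40% coinsurance on €2830 = €1132. Cost to patient: €1132. OOP to date €8880. Plan pays €2830 − €1132 = €1698.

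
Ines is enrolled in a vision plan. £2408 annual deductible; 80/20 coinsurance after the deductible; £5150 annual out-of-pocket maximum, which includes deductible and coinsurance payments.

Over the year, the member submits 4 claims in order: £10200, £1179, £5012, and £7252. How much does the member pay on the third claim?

Claim 1 (£10200): £2408 finishes the deductible; £7792 goes to coinsurance; coinsurance £7792 × 20% = £1558.40. Member owes £3966.40 (running OOP £3966.40).
Claim 2 (£1179): deductible met; 20% of £1179 = £235.80. Cost to member: £235.80. OOP to date £4202.20.
Claim 3 (£5012): deductible met; 20% of £5012 = £1002.40. OOP would hit £5204.60 > £5150, so the cap limits the member to £5150 − £4202.20 = £947.80.

£947.80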